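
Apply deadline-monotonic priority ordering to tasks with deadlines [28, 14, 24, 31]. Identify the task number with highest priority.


Sort tasks by relative deadline (ascending):
  Task 2: deadline = 14
  Task 3: deadline = 24
  Task 1: deadline = 28
  Task 4: deadline = 31
Priority order (highest first): [2, 3, 1, 4]
Highest priority task = 2

2


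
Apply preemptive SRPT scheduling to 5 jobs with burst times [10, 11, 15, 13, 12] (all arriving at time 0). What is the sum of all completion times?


Since all jobs arrive at t=0, SRPT equals SPT ordering.
SPT order: [10, 11, 12, 13, 15]
Completion times:
  Job 1: p=10, C=10
  Job 2: p=11, C=21
  Job 3: p=12, C=33
  Job 4: p=13, C=46
  Job 5: p=15, C=61
Total completion time = 10 + 21 + 33 + 46 + 61 = 171

171


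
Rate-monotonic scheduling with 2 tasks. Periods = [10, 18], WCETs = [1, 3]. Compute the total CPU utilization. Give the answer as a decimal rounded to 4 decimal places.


Compute individual utilizations (exact fractions):
  Task 1: C/T = 1/10 (approx. 0.1)
  Task 2: C/T = 3/18 = 1/6 (approx. 0.1667)
Total utilization U = 1/10 + 1/6 = 4/15
Rounded to 4 decimal places: U = 0.2667
RM (Liu & Layland) bound for 2 tasks = 0.828427; compare with U = 4/15 (approx. 0.266667)
U <= bound, so schedulable by RM sufficient condition.

0.2667


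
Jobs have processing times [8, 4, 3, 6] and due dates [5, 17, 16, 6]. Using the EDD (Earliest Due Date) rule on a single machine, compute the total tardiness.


Sort by due date (EDD order): [(8, 5), (6, 6), (3, 16), (4, 17)]
Compute completion times and tardiness:
  Job 1: p=8, d=5, C=8, tardiness=max(0,8-5)=3
  Job 2: p=6, d=6, C=14, tardiness=max(0,14-6)=8
  Job 3: p=3, d=16, C=17, tardiness=max(0,17-16)=1
  Job 4: p=4, d=17, C=21, tardiness=max(0,21-17)=4
Total tardiness = 16

16


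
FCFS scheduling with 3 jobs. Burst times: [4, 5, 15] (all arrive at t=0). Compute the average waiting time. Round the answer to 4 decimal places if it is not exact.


FCFS order (as given): [4, 5, 15]
Waiting times:
  Job 1: wait = 0
  Job 2: wait = 4
  Job 3: wait = 9
Sum of waiting times = 13
Average waiting time = 13/3 = 4.3333

4.3333


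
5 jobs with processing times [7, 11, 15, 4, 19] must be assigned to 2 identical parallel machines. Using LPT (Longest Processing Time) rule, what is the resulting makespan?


Sort jobs in decreasing order (LPT): [19, 15, 11, 7, 4]
Assign each job to the least loaded machine:
  Machine 1: jobs [19, 7, 4], load = 30
  Machine 2: jobs [15, 11], load = 26
Makespan = max load = 30

30


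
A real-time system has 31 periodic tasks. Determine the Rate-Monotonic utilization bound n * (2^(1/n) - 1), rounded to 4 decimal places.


Compute 2^(1/31) = 1.0226114356
Subtract 1: 1.0226114356 - 1 = 0.0226114356
Multiply by n: 31 * 0.0226114356 = 0.7009545036
Round to 4 dp: 0.7010

0.7010


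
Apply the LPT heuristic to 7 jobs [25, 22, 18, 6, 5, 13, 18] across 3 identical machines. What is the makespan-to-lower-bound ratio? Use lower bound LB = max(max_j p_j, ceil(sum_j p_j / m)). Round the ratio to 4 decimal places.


LPT order: [25, 22, 18, 18, 13, 6, 5]
Machine loads after assignment: [36, 35, 36]
LPT makespan = 36
Lower bound = max(max_job, ceil(total/3)) = max(25, 36) = 36
Ratio = 36 / 36 = 1.0

1.0


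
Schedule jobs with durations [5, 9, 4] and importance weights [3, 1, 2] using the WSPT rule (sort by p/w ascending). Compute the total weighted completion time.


Compute p/w ratios and sort ascending (WSPT): [(5, 3), (4, 2), (9, 1)]
Compute weighted completion times:
  Job (p=5,w=3): C=5, w*C=3*5=15
  Job (p=4,w=2): C=9, w*C=2*9=18
  Job (p=9,w=1): C=18, w*C=1*18=18
Total weighted completion time = 51

51


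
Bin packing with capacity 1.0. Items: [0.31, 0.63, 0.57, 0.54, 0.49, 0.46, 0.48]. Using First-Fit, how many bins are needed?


Place items sequentially using First-Fit:
  Item 0.31 -> new Bin 1
  Item 0.63 -> Bin 1 (now 0.94)
  Item 0.57 -> new Bin 2
  Item 0.54 -> new Bin 3
  Item 0.49 -> new Bin 4
  Item 0.46 -> Bin 3 (now 1.0)
  Item 0.48 -> Bin 4 (now 0.97)
Total bins used = 4

4


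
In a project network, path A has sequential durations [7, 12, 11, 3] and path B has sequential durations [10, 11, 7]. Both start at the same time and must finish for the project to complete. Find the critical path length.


Path A total = 7 + 12 + 11 + 3 = 33
Path B total = 10 + 11 + 7 = 28
Critical path = longest path = max(33, 28) = 33

33


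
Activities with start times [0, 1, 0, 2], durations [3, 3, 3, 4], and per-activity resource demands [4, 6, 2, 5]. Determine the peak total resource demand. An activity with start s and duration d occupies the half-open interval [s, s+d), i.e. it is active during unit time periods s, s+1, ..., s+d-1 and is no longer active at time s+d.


Each activity i is active on [start_i, start_i + duration_i).
Compute total resource usage per time slot:
  t=0: active resources = [4, 2], total = 6
  t=1: active resources = [4, 6, 2], total = 12
  t=2: active resources = [4, 6, 2, 5], total = 17
  t=3: active resources = [6, 5], total = 11
  t=4: active resources = [5], total = 5
  t=5: active resources = [5], total = 5
Peak resource demand = 17

17


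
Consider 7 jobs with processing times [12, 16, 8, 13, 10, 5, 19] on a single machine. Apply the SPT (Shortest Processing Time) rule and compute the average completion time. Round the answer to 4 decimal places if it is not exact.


Sort jobs by processing time (SPT order): [5, 8, 10, 12, 13, 16, 19]
Compute completion times sequentially:
  Job 1: processing = 5, completes at 5
  Job 2: processing = 8, completes at 13
  Job 3: processing = 10, completes at 23
  Job 4: processing = 12, completes at 35
  Job 5: processing = 13, completes at 48
  Job 6: processing = 16, completes at 64
  Job 7: processing = 19, completes at 83
Sum of completion times = 271
Average completion time = 271/7 = 38.7143

38.7143


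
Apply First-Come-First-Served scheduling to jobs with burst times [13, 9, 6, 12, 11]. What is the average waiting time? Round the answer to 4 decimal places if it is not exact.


FCFS order (as given): [13, 9, 6, 12, 11]
Waiting times:
  Job 1: wait = 0
  Job 2: wait = 13
  Job 3: wait = 22
  Job 4: wait = 28
  Job 5: wait = 40
Sum of waiting times = 103
Average waiting time = 103/5 = 20.6

20.6


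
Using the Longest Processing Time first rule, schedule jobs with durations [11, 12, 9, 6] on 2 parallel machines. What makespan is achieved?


Sort jobs in decreasing order (LPT): [12, 11, 9, 6]
Assign each job to the least loaded machine:
  Machine 1: jobs [12, 6], load = 18
  Machine 2: jobs [11, 9], load = 20
Makespan = max load = 20

20


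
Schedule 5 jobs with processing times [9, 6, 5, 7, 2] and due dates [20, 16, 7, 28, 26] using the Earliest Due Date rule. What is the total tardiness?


Sort by due date (EDD order): [(5, 7), (6, 16), (9, 20), (2, 26), (7, 28)]
Compute completion times and tardiness:
  Job 1: p=5, d=7, C=5, tardiness=max(0,5-7)=0
  Job 2: p=6, d=16, C=11, tardiness=max(0,11-16)=0
  Job 3: p=9, d=20, C=20, tardiness=max(0,20-20)=0
  Job 4: p=2, d=26, C=22, tardiness=max(0,22-26)=0
  Job 5: p=7, d=28, C=29, tardiness=max(0,29-28)=1
Total tardiness = 1

1


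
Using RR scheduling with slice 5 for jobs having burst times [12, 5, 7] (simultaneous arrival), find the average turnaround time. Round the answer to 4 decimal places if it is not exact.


Time quantum = 5
Execution trace:
  J1 runs 5 units, time = 5
  J2 runs 5 units, time = 10
  J3 runs 5 units, time = 15
  J1 runs 5 units, time = 20
  J3 runs 2 units, time = 22
  J1 runs 2 units, time = 24
Finish times: [24, 10, 22]
Average turnaround = 56/3 = 18.6667

18.6667


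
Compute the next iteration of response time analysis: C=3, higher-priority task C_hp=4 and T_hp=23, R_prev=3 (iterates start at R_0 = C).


R_next = C + ceil(R_prev / T_hp) * C_hp
ceil(3 / 23) = ceil(0.1304) = 1
Interference = 1 * 4 = 4
R_next = 3 + 4 = 7

7


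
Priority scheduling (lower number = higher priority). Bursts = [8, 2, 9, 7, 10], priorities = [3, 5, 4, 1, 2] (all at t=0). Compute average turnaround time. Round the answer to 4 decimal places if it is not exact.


Sort by priority (ascending = highest first):
Order: [(1, 7), (2, 10), (3, 8), (4, 9), (5, 2)]
Completion times:
  Priority 1, burst=7, C=7
  Priority 2, burst=10, C=17
  Priority 3, burst=8, C=25
  Priority 4, burst=9, C=34
  Priority 5, burst=2, C=36
Average turnaround = 119/5 = 23.8

23.8


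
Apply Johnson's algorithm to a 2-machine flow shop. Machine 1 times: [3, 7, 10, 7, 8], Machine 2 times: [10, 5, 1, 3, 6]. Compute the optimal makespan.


Apply Johnson's rule:
  Group 1 (a <= b): [(1, 3, 10)]
  Group 2 (a > b): [(5, 8, 6), (2, 7, 5), (4, 7, 3), (3, 10, 1)]
Optimal job order: [1, 5, 2, 4, 3]
Schedule:
  Job 1: M1 done at 3, M2 done at 13
  Job 5: M1 done at 11, M2 done at 19
  Job 2: M1 done at 18, M2 done at 24
  Job 4: M1 done at 25, M2 done at 28
  Job 3: M1 done at 35, M2 done at 36
Makespan = 36

36


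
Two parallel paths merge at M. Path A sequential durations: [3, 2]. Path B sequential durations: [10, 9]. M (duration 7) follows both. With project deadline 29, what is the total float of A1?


Forward pass: ES(A1) = sum of predecessors on chain A = 0
EF = ES + duration = 0 + 3 = 3
Backward pass: LF(M) = deadline = 29; LS(M) = 29 - 7 = 22
LF(A1) = LS(M) - sum(successors on chain A) = 22 - 2 = 20
LS = LF - duration = 20 - 3 = 17
Total float = LS - ES = 17 - 0 = 17

17


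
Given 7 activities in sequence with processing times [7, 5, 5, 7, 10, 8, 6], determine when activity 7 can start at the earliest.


Activity 7 starts after activities 1 through 6 complete.
Predecessor durations: [7, 5, 5, 7, 10, 8]
ES = 7 + 5 + 5 + 7 + 10 + 8 = 42

42


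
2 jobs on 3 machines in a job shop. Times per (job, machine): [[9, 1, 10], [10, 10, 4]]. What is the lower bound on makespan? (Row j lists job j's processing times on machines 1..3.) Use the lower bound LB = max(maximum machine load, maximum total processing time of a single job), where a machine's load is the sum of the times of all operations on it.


Machine loads:
  Machine 1: 9 + 10 = 19
  Machine 2: 1 + 10 = 11
  Machine 3: 10 + 4 = 14
Max machine load = 19
Job totals:
  Job 1: 20
  Job 2: 24
Max job total = 24
Lower bound = max(19, 24) = 24

24


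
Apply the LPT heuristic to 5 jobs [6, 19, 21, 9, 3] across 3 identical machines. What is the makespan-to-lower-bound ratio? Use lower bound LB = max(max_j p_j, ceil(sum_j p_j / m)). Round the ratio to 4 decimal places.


LPT order: [21, 19, 9, 6, 3]
Machine loads after assignment: [21, 19, 18]
LPT makespan = 21
Lower bound = max(max_job, ceil(total/3)) = max(21, 20) = 21
Ratio = 21 / 21 = 1.0

1.0


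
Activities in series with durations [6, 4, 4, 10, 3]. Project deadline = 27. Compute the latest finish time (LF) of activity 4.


LF(activity 4) = deadline - sum of successor durations
Successors: activities 5 through 5 with durations [3]
Sum of successor durations = 3
LF = 27 - 3 = 24

24


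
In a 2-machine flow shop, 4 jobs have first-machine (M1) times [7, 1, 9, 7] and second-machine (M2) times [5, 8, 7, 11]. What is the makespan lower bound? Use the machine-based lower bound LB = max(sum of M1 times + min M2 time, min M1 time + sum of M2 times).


LB1 = sum(M1 times) + min(M2 times) = 24 + 5 = 29
LB2 = min(M1 times) + sum(M2 times) = 1 + 31 = 32
Lower bound = max(LB1, LB2) = max(29, 32) = 32

32


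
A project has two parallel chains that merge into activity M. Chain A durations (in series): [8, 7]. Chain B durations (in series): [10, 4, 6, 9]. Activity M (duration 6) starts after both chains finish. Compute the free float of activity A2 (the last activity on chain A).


ES(A2) = sum of predecessors on chain A = 8
EF(A2) = ES + duration = 8 + 7 = 15
Successor of A2 is M. ES(M) = max(sum(A), sum(B)) = max(15, 29) = 29
Free float = ES(successor) - EF(current) = 29 - 15 = 14

14


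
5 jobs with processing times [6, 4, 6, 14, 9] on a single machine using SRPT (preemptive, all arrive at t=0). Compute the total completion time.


Since all jobs arrive at t=0, SRPT equals SPT ordering.
SPT order: [4, 6, 6, 9, 14]
Completion times:
  Job 1: p=4, C=4
  Job 2: p=6, C=10
  Job 3: p=6, C=16
  Job 4: p=9, C=25
  Job 5: p=14, C=39
Total completion time = 4 + 10 + 16 + 25 + 39 = 94

94


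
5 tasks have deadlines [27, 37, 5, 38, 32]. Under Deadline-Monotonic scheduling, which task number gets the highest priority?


Sort tasks by relative deadline (ascending):
  Task 3: deadline = 5
  Task 1: deadline = 27
  Task 5: deadline = 32
  Task 2: deadline = 37
  Task 4: deadline = 38
Priority order (highest first): [3, 1, 5, 2, 4]
Highest priority task = 3

3


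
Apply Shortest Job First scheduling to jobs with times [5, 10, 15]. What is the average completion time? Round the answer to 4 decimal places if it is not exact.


SJF order (ascending): [5, 10, 15]
Completion times:
  Job 1: burst=5, C=5
  Job 2: burst=10, C=15
  Job 3: burst=15, C=30
Average completion = 50/3 = 16.6667

16.6667


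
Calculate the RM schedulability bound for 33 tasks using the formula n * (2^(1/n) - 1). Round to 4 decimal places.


Compute 2^(1/33) = 1.0212266063
Subtract 1: 1.0212266063 - 1 = 0.0212266063
Multiply by n: 33 * 0.0212266063 = 0.7004780079
Round to 4 dp: 0.7005

0.7005


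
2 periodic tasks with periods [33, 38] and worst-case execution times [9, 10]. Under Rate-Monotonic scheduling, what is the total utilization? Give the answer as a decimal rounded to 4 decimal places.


Compute individual utilizations (exact fractions):
  Task 1: C/T = 9/33 = 3/11 (approx. 0.2727)
  Task 2: C/T = 10/38 = 5/19 (approx. 0.2632)
Total utilization U = 3/11 + 5/19 = 112/209
Rounded to 4 decimal places: U = 0.5359
RM (Liu & Layland) bound for 2 tasks = 0.828427; compare with U = 112/209 (approx. 0.535885)
U <= bound, so schedulable by RM sufficient condition.

0.5359


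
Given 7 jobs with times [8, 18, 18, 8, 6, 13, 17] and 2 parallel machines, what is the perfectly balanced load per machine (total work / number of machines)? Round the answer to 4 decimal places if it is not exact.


Total processing time = 8 + 18 + 18 + 8 + 6 + 13 + 17 = 88
Number of machines = 2
Ideal balanced load = 88 / 2 = 44.0

44.0


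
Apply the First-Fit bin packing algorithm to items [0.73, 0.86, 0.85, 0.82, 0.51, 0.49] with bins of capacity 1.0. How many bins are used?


Place items sequentially using First-Fit:
  Item 0.73 -> new Bin 1
  Item 0.86 -> new Bin 2
  Item 0.85 -> new Bin 3
  Item 0.82 -> new Bin 4
  Item 0.51 -> new Bin 5
  Item 0.49 -> Bin 5 (now 1.0)
Total bins used = 5

5


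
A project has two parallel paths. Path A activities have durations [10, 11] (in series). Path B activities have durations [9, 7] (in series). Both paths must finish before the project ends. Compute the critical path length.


Path A total = 10 + 11 = 21
Path B total = 9 + 7 = 16
Critical path = longest path = max(21, 16) = 21

21


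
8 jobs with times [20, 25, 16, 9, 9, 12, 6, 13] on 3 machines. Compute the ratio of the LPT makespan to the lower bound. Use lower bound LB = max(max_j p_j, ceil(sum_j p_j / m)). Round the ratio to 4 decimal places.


LPT order: [25, 20, 16, 13, 12, 9, 9, 6]
Machine loads after assignment: [34, 38, 38]
LPT makespan = 38
Lower bound = max(max_job, ceil(total/3)) = max(25, 37) = 37
Ratio = 38 / 37 = 1.027

1.027


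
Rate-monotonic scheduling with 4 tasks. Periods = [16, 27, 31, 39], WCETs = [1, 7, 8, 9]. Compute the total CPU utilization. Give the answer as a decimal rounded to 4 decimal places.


Compute individual utilizations (exact fractions):
  Task 1: C/T = 1/16 (approx. 0.0625)
  Task 2: C/T = 7/27 (approx. 0.2593)
  Task 3: C/T = 8/31 (approx. 0.2581)
  Task 4: C/T = 9/39 = 3/13 (approx. 0.2308)
Total utilization U = 1/16 + 7/27 + 8/31 + 3/13 = 141121/174096
Rounded to 4 decimal places: U = 0.8106
RM (Liu & Layland) bound for 4 tasks = 0.756828; compare with U = 141121/174096 (approx. 0.810593)
bound < U <= 1, so the RM sufficient condition is not met (inconclusive; an exact test such as response-time analysis is needed).

0.8106


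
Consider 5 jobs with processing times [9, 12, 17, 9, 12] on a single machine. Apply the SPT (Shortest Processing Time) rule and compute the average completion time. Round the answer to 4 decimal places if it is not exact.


Sort jobs by processing time (SPT order): [9, 9, 12, 12, 17]
Compute completion times sequentially:
  Job 1: processing = 9, completes at 9
  Job 2: processing = 9, completes at 18
  Job 3: processing = 12, completes at 30
  Job 4: processing = 12, completes at 42
  Job 5: processing = 17, completes at 59
Sum of completion times = 158
Average completion time = 158/5 = 31.6

31.6


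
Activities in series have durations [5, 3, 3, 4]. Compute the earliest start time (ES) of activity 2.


Activity 2 starts after activities 1 through 1 complete.
Predecessor durations: [5]
ES = 5 = 5

5


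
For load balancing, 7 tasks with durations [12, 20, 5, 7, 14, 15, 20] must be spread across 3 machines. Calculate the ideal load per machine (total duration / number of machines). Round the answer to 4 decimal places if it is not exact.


Total processing time = 12 + 20 + 5 + 7 + 14 + 15 + 20 = 93
Number of machines = 3
Ideal balanced load = 93 / 3 = 31.0

31.0


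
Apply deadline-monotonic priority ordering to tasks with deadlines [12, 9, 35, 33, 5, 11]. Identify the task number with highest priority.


Sort tasks by relative deadline (ascending):
  Task 5: deadline = 5
  Task 2: deadline = 9
  Task 6: deadline = 11
  Task 1: deadline = 12
  Task 4: deadline = 33
  Task 3: deadline = 35
Priority order (highest first): [5, 2, 6, 1, 4, 3]
Highest priority task = 5

5


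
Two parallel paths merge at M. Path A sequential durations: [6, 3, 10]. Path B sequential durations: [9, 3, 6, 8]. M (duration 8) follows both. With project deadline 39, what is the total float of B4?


Forward pass: ES(B4) = sum of predecessors on chain B = 18
EF = ES + duration = 18 + 8 = 26
Backward pass: LF(M) = deadline = 39; LS(M) = 39 - 8 = 31
LF(B4) = LS(M) - sum(successors on chain B) = 31 - 0 = 31
LS = LF - duration = 31 - 8 = 23
Total float = LS - ES = 23 - 18 = 5

5


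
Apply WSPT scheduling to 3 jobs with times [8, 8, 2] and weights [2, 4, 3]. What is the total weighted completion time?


Compute p/w ratios and sort ascending (WSPT): [(2, 3), (8, 4), (8, 2)]
Compute weighted completion times:
  Job (p=2,w=3): C=2, w*C=3*2=6
  Job (p=8,w=4): C=10, w*C=4*10=40
  Job (p=8,w=2): C=18, w*C=2*18=36
Total weighted completion time = 82

82


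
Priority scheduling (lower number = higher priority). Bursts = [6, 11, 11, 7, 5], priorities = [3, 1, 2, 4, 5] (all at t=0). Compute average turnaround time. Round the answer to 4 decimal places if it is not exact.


Sort by priority (ascending = highest first):
Order: [(1, 11), (2, 11), (3, 6), (4, 7), (5, 5)]
Completion times:
  Priority 1, burst=11, C=11
  Priority 2, burst=11, C=22
  Priority 3, burst=6, C=28
  Priority 4, burst=7, C=35
  Priority 5, burst=5, C=40
Average turnaround = 136/5 = 27.2

27.2


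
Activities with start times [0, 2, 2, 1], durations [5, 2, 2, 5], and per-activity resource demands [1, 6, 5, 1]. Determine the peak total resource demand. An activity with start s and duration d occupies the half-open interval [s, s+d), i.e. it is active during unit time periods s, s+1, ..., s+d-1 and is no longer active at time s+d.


Each activity i is active on [start_i, start_i + duration_i).
Compute total resource usage per time slot:
  t=0: active resources = [1], total = 1
  t=1: active resources = [1, 1], total = 2
  t=2: active resources = [1, 6, 5, 1], total = 13
  t=3: active resources = [1, 6, 5, 1], total = 13
  t=4: active resources = [1, 1], total = 2
  t=5: active resources = [1], total = 1
Peak resource demand = 13

13


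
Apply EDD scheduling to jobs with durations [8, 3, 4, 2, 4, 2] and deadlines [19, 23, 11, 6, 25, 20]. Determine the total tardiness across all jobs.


Sort by due date (EDD order): [(2, 6), (4, 11), (8, 19), (2, 20), (3, 23), (4, 25)]
Compute completion times and tardiness:
  Job 1: p=2, d=6, C=2, tardiness=max(0,2-6)=0
  Job 2: p=4, d=11, C=6, tardiness=max(0,6-11)=0
  Job 3: p=8, d=19, C=14, tardiness=max(0,14-19)=0
  Job 4: p=2, d=20, C=16, tardiness=max(0,16-20)=0
  Job 5: p=3, d=23, C=19, tardiness=max(0,19-23)=0
  Job 6: p=4, d=25, C=23, tardiness=max(0,23-25)=0
Total tardiness = 0

0


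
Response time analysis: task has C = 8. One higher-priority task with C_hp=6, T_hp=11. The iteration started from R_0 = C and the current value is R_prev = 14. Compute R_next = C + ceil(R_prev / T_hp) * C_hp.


R_next = C + ceil(R_prev / T_hp) * C_hp
ceil(14 / 11) = ceil(1.2727) = 2
Interference = 2 * 6 = 12
R_next = 8 + 12 = 20

20


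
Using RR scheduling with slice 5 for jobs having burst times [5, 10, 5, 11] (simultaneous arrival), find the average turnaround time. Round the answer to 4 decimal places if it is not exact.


Time quantum = 5
Execution trace:
  J1 runs 5 units, time = 5
  J2 runs 5 units, time = 10
  J3 runs 5 units, time = 15
  J4 runs 5 units, time = 20
  J2 runs 5 units, time = 25
  J4 runs 5 units, time = 30
  J4 runs 1 units, time = 31
Finish times: [5, 25, 15, 31]
Average turnaround = 76/4 = 19.0

19.0


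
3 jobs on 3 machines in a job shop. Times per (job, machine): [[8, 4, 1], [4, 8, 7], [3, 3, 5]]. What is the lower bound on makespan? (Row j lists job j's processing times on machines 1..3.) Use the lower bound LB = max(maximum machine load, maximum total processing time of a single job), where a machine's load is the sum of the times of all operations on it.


Machine loads:
  Machine 1: 8 + 4 + 3 = 15
  Machine 2: 4 + 8 + 3 = 15
  Machine 3: 1 + 7 + 5 = 13
Max machine load = 15
Job totals:
  Job 1: 13
  Job 2: 19
  Job 3: 11
Max job total = 19
Lower bound = max(15, 19) = 19

19


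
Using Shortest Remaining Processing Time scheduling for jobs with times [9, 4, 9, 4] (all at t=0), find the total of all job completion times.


Since all jobs arrive at t=0, SRPT equals SPT ordering.
SPT order: [4, 4, 9, 9]
Completion times:
  Job 1: p=4, C=4
  Job 2: p=4, C=8
  Job 3: p=9, C=17
  Job 4: p=9, C=26
Total completion time = 4 + 8 + 17 + 26 = 55

55


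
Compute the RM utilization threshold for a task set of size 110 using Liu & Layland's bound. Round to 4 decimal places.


Compute 2^(1/110) = 1.0063212332
Subtract 1: 1.0063212332 - 1 = 0.0063212332
Multiply by n: 110 * 0.0063212332 = 0.6953356520
Round to 4 dp: 0.6953

0.6953


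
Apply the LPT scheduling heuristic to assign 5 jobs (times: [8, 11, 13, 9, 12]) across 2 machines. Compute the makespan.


Sort jobs in decreasing order (LPT): [13, 12, 11, 9, 8]
Assign each job to the least loaded machine:
  Machine 1: jobs [13, 9, 8], load = 30
  Machine 2: jobs [12, 11], load = 23
Makespan = max load = 30

30


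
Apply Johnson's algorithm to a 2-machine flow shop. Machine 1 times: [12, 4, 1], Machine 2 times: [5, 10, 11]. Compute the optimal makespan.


Apply Johnson's rule:
  Group 1 (a <= b): [(3, 1, 11), (2, 4, 10)]
  Group 2 (a > b): [(1, 12, 5)]
Optimal job order: [3, 2, 1]
Schedule:
  Job 3: M1 done at 1, M2 done at 12
  Job 2: M1 done at 5, M2 done at 22
  Job 1: M1 done at 17, M2 done at 27
Makespan = 27

27


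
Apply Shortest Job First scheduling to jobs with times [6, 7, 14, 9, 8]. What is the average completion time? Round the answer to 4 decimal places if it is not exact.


SJF order (ascending): [6, 7, 8, 9, 14]
Completion times:
  Job 1: burst=6, C=6
  Job 2: burst=7, C=13
  Job 3: burst=8, C=21
  Job 4: burst=9, C=30
  Job 5: burst=14, C=44
Average completion = 114/5 = 22.8

22.8


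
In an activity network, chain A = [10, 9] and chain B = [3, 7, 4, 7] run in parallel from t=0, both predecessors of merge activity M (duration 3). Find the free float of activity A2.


ES(A2) = sum of predecessors on chain A = 10
EF(A2) = ES + duration = 10 + 9 = 19
Successor of A2 is M. ES(M) = max(sum(A), sum(B)) = max(19, 21) = 21
Free float = ES(successor) - EF(current) = 21 - 19 = 2

2


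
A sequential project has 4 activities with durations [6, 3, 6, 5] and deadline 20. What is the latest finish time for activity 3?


LF(activity 3) = deadline - sum of successor durations
Successors: activities 4 through 4 with durations [5]
Sum of successor durations = 5
LF = 20 - 5 = 15

15


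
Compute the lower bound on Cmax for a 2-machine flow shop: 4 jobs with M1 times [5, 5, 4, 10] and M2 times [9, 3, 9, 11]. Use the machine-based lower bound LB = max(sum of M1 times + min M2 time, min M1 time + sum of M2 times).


LB1 = sum(M1 times) + min(M2 times) = 24 + 3 = 27
LB2 = min(M1 times) + sum(M2 times) = 4 + 32 = 36
Lower bound = max(LB1, LB2) = max(27, 36) = 36

36


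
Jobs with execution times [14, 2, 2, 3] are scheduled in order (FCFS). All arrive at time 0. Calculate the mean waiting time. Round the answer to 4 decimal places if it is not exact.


FCFS order (as given): [14, 2, 2, 3]
Waiting times:
  Job 1: wait = 0
  Job 2: wait = 14
  Job 3: wait = 16
  Job 4: wait = 18
Sum of waiting times = 48
Average waiting time = 48/4 = 12.0

12.0


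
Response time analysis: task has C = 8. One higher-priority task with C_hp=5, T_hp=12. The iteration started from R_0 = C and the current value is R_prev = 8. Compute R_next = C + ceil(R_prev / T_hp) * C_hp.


R_next = C + ceil(R_prev / T_hp) * C_hp
ceil(8 / 12) = ceil(0.6667) = 1
Interference = 1 * 5 = 5
R_next = 8 + 5 = 13

13


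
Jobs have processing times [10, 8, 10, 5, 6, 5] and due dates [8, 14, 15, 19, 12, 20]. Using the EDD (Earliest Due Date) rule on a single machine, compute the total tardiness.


Sort by due date (EDD order): [(10, 8), (6, 12), (8, 14), (10, 15), (5, 19), (5, 20)]
Compute completion times and tardiness:
  Job 1: p=10, d=8, C=10, tardiness=max(0,10-8)=2
  Job 2: p=6, d=12, C=16, tardiness=max(0,16-12)=4
  Job 3: p=8, d=14, C=24, tardiness=max(0,24-14)=10
  Job 4: p=10, d=15, C=34, tardiness=max(0,34-15)=19
  Job 5: p=5, d=19, C=39, tardiness=max(0,39-19)=20
  Job 6: p=5, d=20, C=44, tardiness=max(0,44-20)=24
Total tardiness = 79

79


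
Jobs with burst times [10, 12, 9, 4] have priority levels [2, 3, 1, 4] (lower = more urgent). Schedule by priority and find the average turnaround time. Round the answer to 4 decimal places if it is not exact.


Sort by priority (ascending = highest first):
Order: [(1, 9), (2, 10), (3, 12), (4, 4)]
Completion times:
  Priority 1, burst=9, C=9
  Priority 2, burst=10, C=19
  Priority 3, burst=12, C=31
  Priority 4, burst=4, C=35
Average turnaround = 94/4 = 23.5

23.5


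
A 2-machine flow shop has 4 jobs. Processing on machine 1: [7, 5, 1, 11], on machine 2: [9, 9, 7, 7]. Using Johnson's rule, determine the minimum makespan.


Apply Johnson's rule:
  Group 1 (a <= b): [(3, 1, 7), (2, 5, 9), (1, 7, 9)]
  Group 2 (a > b): [(4, 11, 7)]
Optimal job order: [3, 2, 1, 4]
Schedule:
  Job 3: M1 done at 1, M2 done at 8
  Job 2: M1 done at 6, M2 done at 17
  Job 1: M1 done at 13, M2 done at 26
  Job 4: M1 done at 24, M2 done at 33
Makespan = 33

33


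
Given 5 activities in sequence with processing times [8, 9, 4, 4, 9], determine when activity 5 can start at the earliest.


Activity 5 starts after activities 1 through 4 complete.
Predecessor durations: [8, 9, 4, 4]
ES = 8 + 9 + 4 + 4 = 25

25


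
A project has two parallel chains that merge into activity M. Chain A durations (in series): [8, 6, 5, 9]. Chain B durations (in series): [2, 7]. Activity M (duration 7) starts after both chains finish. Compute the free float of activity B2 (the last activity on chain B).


ES(B2) = sum of predecessors on chain B = 2
EF(B2) = ES + duration = 2 + 7 = 9
Successor of B2 is M. ES(M) = max(sum(A), sum(B)) = max(28, 9) = 28
Free float = ES(successor) - EF(current) = 28 - 9 = 19

19


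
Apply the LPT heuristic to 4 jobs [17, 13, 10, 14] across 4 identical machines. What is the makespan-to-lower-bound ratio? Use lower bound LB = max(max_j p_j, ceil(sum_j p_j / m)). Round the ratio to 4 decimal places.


LPT order: [17, 14, 13, 10]
Machine loads after assignment: [17, 14, 13, 10]
LPT makespan = 17
Lower bound = max(max_job, ceil(total/4)) = max(17, 14) = 17
Ratio = 17 / 17 = 1.0

1.0


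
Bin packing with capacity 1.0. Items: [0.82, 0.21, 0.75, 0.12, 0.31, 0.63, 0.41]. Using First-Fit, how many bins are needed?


Place items sequentially using First-Fit:
  Item 0.82 -> new Bin 1
  Item 0.21 -> new Bin 2
  Item 0.75 -> Bin 2 (now 0.96)
  Item 0.12 -> Bin 1 (now 0.94)
  Item 0.31 -> new Bin 3
  Item 0.63 -> Bin 3 (now 0.94)
  Item 0.41 -> new Bin 4
Total bins used = 4

4


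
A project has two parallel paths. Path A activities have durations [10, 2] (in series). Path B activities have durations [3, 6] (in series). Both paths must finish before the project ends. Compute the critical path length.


Path A total = 10 + 2 = 12
Path B total = 3 + 6 = 9
Critical path = longest path = max(12, 9) = 12

12


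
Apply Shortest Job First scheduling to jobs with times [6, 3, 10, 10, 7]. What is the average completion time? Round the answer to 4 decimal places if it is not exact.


SJF order (ascending): [3, 6, 7, 10, 10]
Completion times:
  Job 1: burst=3, C=3
  Job 2: burst=6, C=9
  Job 3: burst=7, C=16
  Job 4: burst=10, C=26
  Job 5: burst=10, C=36
Average completion = 90/5 = 18.0

18.0


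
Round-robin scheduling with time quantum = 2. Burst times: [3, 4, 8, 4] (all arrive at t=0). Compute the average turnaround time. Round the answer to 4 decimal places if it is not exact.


Time quantum = 2
Execution trace:
  J1 runs 2 units, time = 2
  J2 runs 2 units, time = 4
  J3 runs 2 units, time = 6
  J4 runs 2 units, time = 8
  J1 runs 1 units, time = 9
  J2 runs 2 units, time = 11
  J3 runs 2 units, time = 13
  J4 runs 2 units, time = 15
  J3 runs 2 units, time = 17
  J3 runs 2 units, time = 19
Finish times: [9, 11, 19, 15]
Average turnaround = 54/4 = 13.5

13.5


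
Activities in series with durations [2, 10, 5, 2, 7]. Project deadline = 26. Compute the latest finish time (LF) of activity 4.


LF(activity 4) = deadline - sum of successor durations
Successors: activities 5 through 5 with durations [7]
Sum of successor durations = 7
LF = 26 - 7 = 19

19


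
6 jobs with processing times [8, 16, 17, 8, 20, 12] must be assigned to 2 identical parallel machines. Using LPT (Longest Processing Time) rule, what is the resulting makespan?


Sort jobs in decreasing order (LPT): [20, 17, 16, 12, 8, 8]
Assign each job to the least loaded machine:
  Machine 1: jobs [20, 12, 8], load = 40
  Machine 2: jobs [17, 16, 8], load = 41
Makespan = max load = 41

41


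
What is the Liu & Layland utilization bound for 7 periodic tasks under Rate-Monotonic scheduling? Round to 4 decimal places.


Compute 2^(1/7) = 1.1040895137
Subtract 1: 1.1040895137 - 1 = 0.1040895137
Multiply by n: 7 * 0.1040895137 = 0.7286265959
Round to 4 dp: 0.7286

0.7286


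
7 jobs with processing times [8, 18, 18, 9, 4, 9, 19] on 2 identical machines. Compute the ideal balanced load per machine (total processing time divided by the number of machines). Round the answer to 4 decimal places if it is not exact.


Total processing time = 8 + 18 + 18 + 9 + 4 + 9 + 19 = 85
Number of machines = 2
Ideal balanced load = 85 / 2 = 42.5

42.5


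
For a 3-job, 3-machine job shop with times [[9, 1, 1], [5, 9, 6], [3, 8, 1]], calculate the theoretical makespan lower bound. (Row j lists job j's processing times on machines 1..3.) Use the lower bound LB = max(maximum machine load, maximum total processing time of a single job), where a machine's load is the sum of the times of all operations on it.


Machine loads:
  Machine 1: 9 + 5 + 3 = 17
  Machine 2: 1 + 9 + 8 = 18
  Machine 3: 1 + 6 + 1 = 8
Max machine load = 18
Job totals:
  Job 1: 11
  Job 2: 20
  Job 3: 12
Max job total = 20
Lower bound = max(18, 20) = 20

20


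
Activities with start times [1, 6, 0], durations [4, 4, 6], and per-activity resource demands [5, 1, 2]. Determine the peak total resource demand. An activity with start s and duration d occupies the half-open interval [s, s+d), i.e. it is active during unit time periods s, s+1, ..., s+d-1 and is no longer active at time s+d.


Each activity i is active on [start_i, start_i + duration_i).
Compute total resource usage per time slot:
  t=0: active resources = [2], total = 2
  t=1: active resources = [5, 2], total = 7
  t=2: active resources = [5, 2], total = 7
  t=3: active resources = [5, 2], total = 7
  t=4: active resources = [5, 2], total = 7
  t=5: active resources = [2], total = 2
  t=6: active resources = [1], total = 1
  t=7: active resources = [1], total = 1
  t=8: active resources = [1], total = 1
  t=9: active resources = [1], total = 1
Peak resource demand = 7

7


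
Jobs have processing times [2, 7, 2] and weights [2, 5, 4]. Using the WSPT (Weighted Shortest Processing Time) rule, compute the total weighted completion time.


Compute p/w ratios and sort ascending (WSPT): [(2, 4), (2, 2), (7, 5)]
Compute weighted completion times:
  Job (p=2,w=4): C=2, w*C=4*2=8
  Job (p=2,w=2): C=4, w*C=2*4=8
  Job (p=7,w=5): C=11, w*C=5*11=55
Total weighted completion time = 71

71


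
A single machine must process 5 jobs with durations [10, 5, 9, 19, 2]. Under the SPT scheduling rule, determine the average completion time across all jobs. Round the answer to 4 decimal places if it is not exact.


Sort jobs by processing time (SPT order): [2, 5, 9, 10, 19]
Compute completion times sequentially:
  Job 1: processing = 2, completes at 2
  Job 2: processing = 5, completes at 7
  Job 3: processing = 9, completes at 16
  Job 4: processing = 10, completes at 26
  Job 5: processing = 19, completes at 45
Sum of completion times = 96
Average completion time = 96/5 = 19.2

19.2


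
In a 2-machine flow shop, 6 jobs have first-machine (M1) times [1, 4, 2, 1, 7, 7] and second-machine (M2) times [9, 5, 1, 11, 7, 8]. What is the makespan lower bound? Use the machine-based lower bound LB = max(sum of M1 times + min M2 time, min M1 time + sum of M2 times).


LB1 = sum(M1 times) + min(M2 times) = 22 + 1 = 23
LB2 = min(M1 times) + sum(M2 times) = 1 + 41 = 42
Lower bound = max(LB1, LB2) = max(23, 42) = 42

42


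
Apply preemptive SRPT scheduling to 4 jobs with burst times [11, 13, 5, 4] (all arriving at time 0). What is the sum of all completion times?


Since all jobs arrive at t=0, SRPT equals SPT ordering.
SPT order: [4, 5, 11, 13]
Completion times:
  Job 1: p=4, C=4
  Job 2: p=5, C=9
  Job 3: p=11, C=20
  Job 4: p=13, C=33
Total completion time = 4 + 9 + 20 + 33 = 66

66


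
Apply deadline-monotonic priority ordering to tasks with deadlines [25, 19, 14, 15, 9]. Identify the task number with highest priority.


Sort tasks by relative deadline (ascending):
  Task 5: deadline = 9
  Task 3: deadline = 14
  Task 4: deadline = 15
  Task 2: deadline = 19
  Task 1: deadline = 25
Priority order (highest first): [5, 3, 4, 2, 1]
Highest priority task = 5

5


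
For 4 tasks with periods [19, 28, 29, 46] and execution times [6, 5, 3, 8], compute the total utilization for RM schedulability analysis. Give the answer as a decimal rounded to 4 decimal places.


Compute individual utilizations (exact fractions):
  Task 1: C/T = 6/19 (approx. 0.3158)
  Task 2: C/T = 5/28 (approx. 0.1786)
  Task 3: C/T = 3/29 (approx. 0.1034)
  Task 4: C/T = 8/46 = 4/23 (approx. 0.1739)
Total utilization U = 6/19 + 5/28 + 3/29 + 4/23 = 273841/354844
Rounded to 4 decimal places: U = 0.7717
RM (Liu & Layland) bound for 4 tasks = 0.756828; compare with U = 273841/354844 (approx. 0.771722)
bound < U <= 1, so the RM sufficient condition is not met (inconclusive; an exact test such as response-time analysis is needed).

0.7717


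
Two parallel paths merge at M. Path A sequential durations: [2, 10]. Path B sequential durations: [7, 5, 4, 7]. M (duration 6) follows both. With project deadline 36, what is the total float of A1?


Forward pass: ES(A1) = sum of predecessors on chain A = 0
EF = ES + duration = 0 + 2 = 2
Backward pass: LF(M) = deadline = 36; LS(M) = 36 - 6 = 30
LF(A1) = LS(M) - sum(successors on chain A) = 30 - 10 = 20
LS = LF - duration = 20 - 2 = 18
Total float = LS - ES = 18 - 0 = 18

18


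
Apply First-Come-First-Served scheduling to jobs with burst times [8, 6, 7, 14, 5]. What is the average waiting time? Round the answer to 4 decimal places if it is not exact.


FCFS order (as given): [8, 6, 7, 14, 5]
Waiting times:
  Job 1: wait = 0
  Job 2: wait = 8
  Job 3: wait = 14
  Job 4: wait = 21
  Job 5: wait = 35
Sum of waiting times = 78
Average waiting time = 78/5 = 15.6

15.6


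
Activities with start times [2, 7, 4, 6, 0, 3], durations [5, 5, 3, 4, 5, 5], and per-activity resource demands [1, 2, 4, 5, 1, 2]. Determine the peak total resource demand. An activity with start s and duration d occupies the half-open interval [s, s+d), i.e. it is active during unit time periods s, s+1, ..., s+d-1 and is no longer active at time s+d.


Each activity i is active on [start_i, start_i + duration_i).
Compute total resource usage per time slot:
  t=0: active resources = [1], total = 1
  t=1: active resources = [1], total = 1
  t=2: active resources = [1, 1], total = 2
  t=3: active resources = [1, 1, 2], total = 4
  t=4: active resources = [1, 4, 1, 2], total = 8
  t=5: active resources = [1, 4, 2], total = 7
  t=6: active resources = [1, 4, 5, 2], total = 12
  t=7: active resources = [2, 5, 2], total = 9
  t=8: active resources = [2, 5], total = 7
  t=9: active resources = [2, 5], total = 7
  t=10: active resources = [2], total = 2
  t=11: active resources = [2], total = 2
Peak resource demand = 12

12


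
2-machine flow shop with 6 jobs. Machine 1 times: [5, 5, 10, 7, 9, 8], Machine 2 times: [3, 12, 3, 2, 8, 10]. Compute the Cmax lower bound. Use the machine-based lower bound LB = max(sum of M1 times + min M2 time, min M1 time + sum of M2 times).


LB1 = sum(M1 times) + min(M2 times) = 44 + 2 = 46
LB2 = min(M1 times) + sum(M2 times) = 5 + 38 = 43
Lower bound = max(LB1, LB2) = max(46, 43) = 46

46


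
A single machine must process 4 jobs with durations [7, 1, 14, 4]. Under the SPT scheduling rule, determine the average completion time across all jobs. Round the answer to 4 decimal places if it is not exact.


Sort jobs by processing time (SPT order): [1, 4, 7, 14]
Compute completion times sequentially:
  Job 1: processing = 1, completes at 1
  Job 2: processing = 4, completes at 5
  Job 3: processing = 7, completes at 12
  Job 4: processing = 14, completes at 26
Sum of completion times = 44
Average completion time = 44/4 = 11.0

11.0


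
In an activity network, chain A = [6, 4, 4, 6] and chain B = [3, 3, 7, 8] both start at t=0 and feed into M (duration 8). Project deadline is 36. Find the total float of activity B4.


Forward pass: ES(B4) = sum of predecessors on chain B = 13
EF = ES + duration = 13 + 8 = 21
Backward pass: LF(M) = deadline = 36; LS(M) = 36 - 8 = 28
LF(B4) = LS(M) - sum(successors on chain B) = 28 - 0 = 28
LS = LF - duration = 28 - 8 = 20
Total float = LS - ES = 20 - 13 = 7

7


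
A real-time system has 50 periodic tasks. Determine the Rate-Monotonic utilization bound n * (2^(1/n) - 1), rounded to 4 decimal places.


Compute 2^(1/50) = 1.0139594798
Subtract 1: 1.0139594798 - 1 = 0.0139594798
Multiply by n: 50 * 0.0139594798 = 0.6979739900
Round to 4 dp: 0.6980

0.6980


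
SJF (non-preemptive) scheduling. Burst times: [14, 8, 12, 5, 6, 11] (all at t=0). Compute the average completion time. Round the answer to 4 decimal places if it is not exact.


SJF order (ascending): [5, 6, 8, 11, 12, 14]
Completion times:
  Job 1: burst=5, C=5
  Job 2: burst=6, C=11
  Job 3: burst=8, C=19
  Job 4: burst=11, C=30
  Job 5: burst=12, C=42
  Job 6: burst=14, C=56
Average completion = 163/6 = 27.1667

27.1667


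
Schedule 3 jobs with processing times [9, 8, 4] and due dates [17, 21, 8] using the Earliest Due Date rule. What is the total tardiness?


Sort by due date (EDD order): [(4, 8), (9, 17), (8, 21)]
Compute completion times and tardiness:
  Job 1: p=4, d=8, C=4, tardiness=max(0,4-8)=0
  Job 2: p=9, d=17, C=13, tardiness=max(0,13-17)=0
  Job 3: p=8, d=21, C=21, tardiness=max(0,21-21)=0
Total tardiness = 0

0
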